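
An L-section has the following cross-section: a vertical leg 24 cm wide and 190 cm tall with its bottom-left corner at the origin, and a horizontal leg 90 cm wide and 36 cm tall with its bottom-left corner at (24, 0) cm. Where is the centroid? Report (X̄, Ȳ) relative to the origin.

X̄ = 35.68 cm, Ȳ = 63.02 cm

vertical leg: A = 24 × 190 = 4560.00, centroid at (12.00, 95.00).
horizontal leg: A = 90 × 36 = 3240.00, centroid at (69.00, 18.00).
ΣA = 7800.00 cm²
ΣAX̄ = (4560.00)(12.00) + (3240.00)(69.00) = 278280.00 cm³
ΣAȲ = (4560.00)(95.00) + (3240.00)(18.00) = 491520.00 cm³
X̄ = 278280.00 / 7800.00 = 35.68 cm
Ȳ = 491520.00 / 7800.00 = 63.02 cm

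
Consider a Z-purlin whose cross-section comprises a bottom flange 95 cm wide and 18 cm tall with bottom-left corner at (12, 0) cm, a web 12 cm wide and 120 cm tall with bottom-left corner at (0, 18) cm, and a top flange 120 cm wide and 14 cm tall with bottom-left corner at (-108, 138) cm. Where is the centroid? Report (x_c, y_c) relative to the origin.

bottom flange: A = 95 × 18 = 1710.00, centroid at (59.50, 9.00).
web: A = 12 × 120 = 1440.00, centroid at (6.00, 78.00).
top flange: A = 120 × 14 = 1680.00, centroid at (-48.00, 145.00).
ΣA = 4830.00 cm²
ΣAx_c = (1710.00)(59.50) + (1440.00)(6.00) + (1680.00)(-48.00) = 29745.00 cm³
ΣAy_c = (1710.00)(9.00) + (1440.00)(78.00) + (1680.00)(145.00) = 371310.00 cm³
x_c = 29745.00 / 4830.00 = 6.16 cm
y_c = 371310.00 / 4830.00 = 76.88 cm

x_c = 6.16 cm, y_c = 76.88 cm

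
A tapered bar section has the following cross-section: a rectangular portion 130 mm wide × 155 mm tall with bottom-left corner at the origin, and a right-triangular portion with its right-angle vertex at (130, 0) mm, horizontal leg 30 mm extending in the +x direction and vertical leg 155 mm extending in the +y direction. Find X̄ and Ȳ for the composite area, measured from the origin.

rectangular portion: A = 130 × 155 = 20150.00, centroid at (65.00, 77.50).
triangular portion: A = ½·30·155 = 2325.00, centroid at (140.00, 51.67).
ΣA = 22475.00 mm²
ΣAX̄ = (20150.00)(65.00) + (2325.00)(140.00) = 1635250.00 mm³
ΣAȲ = (20150.00)(77.50) + (2325.00)(51.67) = 1681750.00 mm³
X̄ = 1635250.00 / 22475.00 = 72.76 mm
Ȳ = 1681750.00 / 22475.00 = 74.83 mm

X̄ = 72.76 mm, Ȳ = 74.83 mm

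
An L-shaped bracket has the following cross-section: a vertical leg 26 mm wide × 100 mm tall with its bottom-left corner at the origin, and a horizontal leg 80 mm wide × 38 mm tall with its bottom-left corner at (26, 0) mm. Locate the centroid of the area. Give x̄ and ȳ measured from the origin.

Part | A | x̄ᵢ | ȳᵢ | A·x̄ᵢ | A·ȳᵢ
vertical leg | 2600.00 | 13.00 | 50.00 | 33800.00 | 130000.00
horizontal leg | 3040.00 | 66.00 | 19.00 | 200640.00 | 57760.00
Σ | 5640.00 |  |  | 234440.00 | 187760.00
x̄ = 234440.00 / 5640.00 = 41.57 mm
ȳ = 187760.00 / 5640.00 = 33.29 mm

x̄ = 41.57 mm, ȳ = 33.29 mm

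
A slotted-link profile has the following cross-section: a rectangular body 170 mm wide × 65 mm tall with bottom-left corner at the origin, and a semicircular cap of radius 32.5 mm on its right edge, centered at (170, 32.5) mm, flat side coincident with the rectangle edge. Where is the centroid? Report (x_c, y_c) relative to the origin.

x_c = 97.90 mm, y_c = 32.50 mm

Part | A | x̄ᵢ | ȳᵢ | A·x̄ᵢ | A·ȳᵢ
rectangular body | 11050.00 | 85.00 | 32.50 | 939250.00 | 359125.00
semicircular end | 1659.15 | 183.79 | 32.50 | 304941.53 | 53922.49
Σ | 12709.15 |  |  | 1244191.53 | 413047.49
x_c = 1244191.53 / 12709.15 = 97.90 mm
y_c = 413047.49 / 12709.15 = 32.50 mm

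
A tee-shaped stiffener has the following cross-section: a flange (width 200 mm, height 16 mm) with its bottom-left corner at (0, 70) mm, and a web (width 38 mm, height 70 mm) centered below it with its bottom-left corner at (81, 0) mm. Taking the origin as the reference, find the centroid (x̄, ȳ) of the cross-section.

Part | A | x̄ᵢ | ȳᵢ | A·x̄ᵢ | A·ȳᵢ
web | 2660.00 | 100.00 | 35.00 | 266000.00 | 93100.00
flange | 3200.00 | 100.00 | 78.00 | 320000.00 | 249600.00
Σ | 5860.00 |  |  | 586000.00 | 342700.00
x̄ = 586000.00 / 5860.00 = 100.00 mm
ȳ = 342700.00 / 5860.00 = 58.48 mm

x̄ = 100.00 mm, ȳ = 58.48 mm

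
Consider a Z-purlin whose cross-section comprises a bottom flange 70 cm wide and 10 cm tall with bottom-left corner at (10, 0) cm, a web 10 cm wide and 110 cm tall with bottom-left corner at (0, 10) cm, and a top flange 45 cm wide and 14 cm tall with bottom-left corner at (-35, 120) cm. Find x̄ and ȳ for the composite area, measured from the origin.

x̄ = 11.99 cm, ȳ = 63.79 cm

Part | A | x̄ᵢ | ȳᵢ | A·x̄ᵢ | A·ȳᵢ
bottom flange | 700.00 | 45.00 | 5.00 | 31500.00 | 3500.00
web | 1100.00 | 5.00 | 65.00 | 5500.00 | 71500.00
top flange | 630.00 | -12.50 | 127.00 | -7875.00 | 80010.00
Σ | 2430.00 |  |  | 29125.00 | 155010.00
x̄ = 29125.00 / 2430.00 = 11.99 cm
ȳ = 155010.00 / 2430.00 = 63.79 cm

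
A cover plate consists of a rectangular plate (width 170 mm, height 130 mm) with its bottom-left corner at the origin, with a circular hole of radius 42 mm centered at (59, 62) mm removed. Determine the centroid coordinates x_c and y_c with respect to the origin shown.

plate: A = 170 × 130 = 22100.00, centroid at (85.00, 65.00).
hole: A = −π·42² = -5541.77, centroid at (59.00, 62.00).
ΣA = 16558.23 mm²
ΣAx_c = (22100.00)(85.00) + (-5541.77)(59.00) = 1551535.60 mm³
ΣAy_c = (22100.00)(65.00) + (-5541.77)(62.00) = 1092910.29 mm³
x_c = 1551535.60 / 16558.23 = 93.70 mm
y_c = 1092910.29 / 16558.23 = 66.00 mm

x_c = 93.70 mm, y_c = 66.00 mm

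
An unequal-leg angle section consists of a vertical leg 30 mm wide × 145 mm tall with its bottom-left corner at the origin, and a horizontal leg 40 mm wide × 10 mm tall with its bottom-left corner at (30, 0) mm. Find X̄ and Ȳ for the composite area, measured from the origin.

vertical leg: A = 30 × 145 = 4350.00, centroid at (15.00, 72.50).
horizontal leg: A = 40 × 10 = 400.00, centroid at (50.00, 5.00).
ΣA = 4750.00 mm², ΣAX̄ = 85250.00 mm³, ΣAȲ = 317375.00 mm³.
X̄ = 85250.00/4750.00 = 17.95 mm; Ȳ = 317375.00/4750.00 = 66.82 mm.

X̄ = 17.95 mm, Ȳ = 66.82 mm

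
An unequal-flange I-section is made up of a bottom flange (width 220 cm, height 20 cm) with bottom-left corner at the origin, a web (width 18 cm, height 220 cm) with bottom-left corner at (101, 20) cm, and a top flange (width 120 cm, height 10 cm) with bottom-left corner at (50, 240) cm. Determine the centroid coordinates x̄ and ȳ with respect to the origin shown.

x̄ = 110.00 cm, ȳ = 89.21 cm

Part | A | x̄ᵢ | ȳᵢ | A·x̄ᵢ | A·ȳᵢ
bottom flange | 4400.00 | 110.00 | 10.00 | 484000.00 | 44000.00
web | 3960.00 | 110.00 | 130.00 | 435600.00 | 514800.00
top flange | 1200.00 | 110.00 | 245.00 | 132000.00 | 294000.00
Σ | 9560.00 |  |  | 1051600.00 | 852800.00
x̄ = 1051600.00 / 9560.00 = 110.00 cm
ȳ = 852800.00 / 9560.00 = 89.21 cm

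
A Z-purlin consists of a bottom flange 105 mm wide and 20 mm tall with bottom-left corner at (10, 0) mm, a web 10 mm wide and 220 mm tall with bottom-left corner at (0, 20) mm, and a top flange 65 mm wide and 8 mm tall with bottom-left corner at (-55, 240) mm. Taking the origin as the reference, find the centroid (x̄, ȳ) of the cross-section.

x̄ = 27.09 mm, ȳ = 90.02 mm

bottom flange: A = 105 × 20 = 2100.00, centroid at (62.50, 10.00).
web: A = 10 × 220 = 2200.00, centroid at (5.00, 130.00).
top flange: A = 65 × 8 = 520.00, centroid at (-22.50, 244.00).
ΣA = 4820.00 mm², ΣAx̄ = 130550.00 mm³, ΣAȳ = 433880.00 mm³.
x̄ = 130550.00/4820.00 = 27.09 mm; ȳ = 433880.00/4820.00 = 90.02 mm.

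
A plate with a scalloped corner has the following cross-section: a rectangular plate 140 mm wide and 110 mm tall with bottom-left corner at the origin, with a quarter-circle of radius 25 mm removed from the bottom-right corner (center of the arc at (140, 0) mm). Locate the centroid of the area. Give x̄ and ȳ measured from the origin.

x̄ = 68.04 mm, ȳ = 56.46 mm

plate: A = 140 × 110 = 15400.00, centroid at (70.00, 55.00).
removed quarter-circle: A = −¼π·25² = -490.87, centroid at (129.39, 10.61).
ΣA = 14909.13 mm², ΣAx̄ = 1014485.99 mm³, ΣAȳ = 841791.67 mm³.
x̄ = 1014485.99/14909.13 = 68.04 mm; ȳ = 841791.67/14909.13 = 56.46 mm.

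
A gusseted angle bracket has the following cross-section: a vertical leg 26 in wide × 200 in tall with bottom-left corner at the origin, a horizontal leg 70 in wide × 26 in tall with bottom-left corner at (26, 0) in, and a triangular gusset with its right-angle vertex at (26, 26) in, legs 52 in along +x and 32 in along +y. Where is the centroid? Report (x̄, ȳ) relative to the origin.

x̄ = 27.34 in, ȳ = 73.12 in

Part | A | x̄ᵢ | ȳᵢ | A·x̄ᵢ | A·ȳᵢ
vertical leg | 5200.00 | 13.00 | 100.00 | 67600.00 | 520000.00
horizontal leg | 1820.00 | 61.00 | 13.00 | 111020.00 | 23660.00
gusset | 832.00 | 43.33 | 36.67 | 36053.33 | 30506.67
Σ | 7852.00 |  |  | 214673.33 | 574166.67
x̄ = 214673.33 / 7852.00 = 27.34 in
ȳ = 574166.67 / 7852.00 = 73.12 in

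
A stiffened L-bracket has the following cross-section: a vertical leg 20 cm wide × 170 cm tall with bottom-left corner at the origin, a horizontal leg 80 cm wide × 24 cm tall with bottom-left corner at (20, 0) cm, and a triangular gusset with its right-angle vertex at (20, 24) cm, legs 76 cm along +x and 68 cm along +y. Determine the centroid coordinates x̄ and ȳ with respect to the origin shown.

vertical leg: A = 20 × 170 = 3400.00, centroid at (10.00, 85.00).
horizontal leg: A = 80 × 24 = 1920.00, centroid at (60.00, 12.00).
gusset: A = ½·76·68 = 2584.00, centroid at (45.33, 46.67).
ΣA = 7904.00 cm²
ΣAx̄ = (3400.00)(10.00) + (1920.00)(60.00) + (2584.00)(45.33) = 266341.33 cm³
ΣAȳ = (3400.00)(85.00) + (1920.00)(12.00) + (2584.00)(46.67) = 432626.67 cm³
x̄ = 266341.33 / 7904.00 = 33.70 cm
ȳ = 432626.67 / 7904.00 = 54.74 cm

x̄ = 33.70 cm, ȳ = 54.74 cm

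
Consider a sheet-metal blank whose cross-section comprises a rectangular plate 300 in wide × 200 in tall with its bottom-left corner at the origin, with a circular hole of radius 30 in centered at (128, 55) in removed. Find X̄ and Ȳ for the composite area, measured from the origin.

plate: A = 300 × 200 = 60000.00, centroid at (150.00, 100.00).
hole: A = −π·30² = -2827.43, centroid at (128.00, 55.00).
ΣA = 57172.57 in², ΣAX̄ = 8638088.53 in³, ΣAȲ = 5844491.16 in³.
X̄ = 8638088.53/57172.57 = 151.09 in; Ȳ = 5844491.16/57172.57 = 102.23 in.

X̄ = 151.09 in, Ȳ = 102.23 in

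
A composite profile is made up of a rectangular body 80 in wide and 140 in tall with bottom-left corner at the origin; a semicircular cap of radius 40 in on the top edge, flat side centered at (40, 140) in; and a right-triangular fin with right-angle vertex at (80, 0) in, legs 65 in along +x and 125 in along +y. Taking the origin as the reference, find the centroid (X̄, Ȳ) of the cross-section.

X̄ = 54.09 in, Ȳ = 75.82 in

rectangular body: A = 80 × 140 = 11200.00, centroid at (40.00, 70.00).
semicircular top: A = ½π·40² = 2513.27, centroid at (40.00, 156.98).
triangular fin: A = ½·65·125 = 4062.50, centroid at (101.67, 41.67).
ΣA = 17775.77 in², ΣAX̄ = 961551.80 in³, ΣAȲ = 1347795.88 in³.
X̄ = 961551.80/17775.77 = 54.09 in; Ȳ = 1347795.88/17775.77 = 75.82 in.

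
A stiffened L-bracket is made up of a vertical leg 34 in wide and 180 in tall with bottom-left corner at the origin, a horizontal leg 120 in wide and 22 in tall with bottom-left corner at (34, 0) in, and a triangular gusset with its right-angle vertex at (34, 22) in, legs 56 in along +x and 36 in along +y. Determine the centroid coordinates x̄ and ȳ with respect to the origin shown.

x̄ = 41.49 in, ȳ = 62.87 in

Part | A | x̄ᵢ | ȳᵢ | A·x̄ᵢ | A·ȳᵢ
vertical leg | 6120.00 | 17.00 | 90.00 | 104040.00 | 550800.00
horizontal leg | 2640.00 | 94.00 | 11.00 | 248160.00 | 29040.00
gusset | 1008.00 | 52.67 | 34.00 | 53088.00 | 34272.00
Σ | 9768.00 |  |  | 405288.00 | 614112.00
x̄ = 405288.00 / 9768.00 = 41.49 in
ȳ = 614112.00 / 9768.00 = 62.87 in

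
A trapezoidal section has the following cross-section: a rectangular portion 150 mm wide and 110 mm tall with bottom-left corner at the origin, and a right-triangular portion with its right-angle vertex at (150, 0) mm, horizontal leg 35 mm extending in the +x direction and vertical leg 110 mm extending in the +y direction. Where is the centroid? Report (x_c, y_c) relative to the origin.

x_c = 84.05 mm, y_c = 53.08 mm

rectangular portion: A = 150 × 110 = 16500.00, centroid at (75.00, 55.00).
triangular portion: A = ½·35·110 = 1925.00, centroid at (161.67, 36.67).
ΣA = 18425.00 mm²
ΣAx_c = (16500.00)(75.00) + (1925.00)(161.67) = 1548708.33 mm³
ΣAy_c = (16500.00)(55.00) + (1925.00)(36.67) = 978083.33 mm³
x_c = 1548708.33 / 18425.00 = 84.05 mm
y_c = 978083.33 / 18425.00 = 53.08 mm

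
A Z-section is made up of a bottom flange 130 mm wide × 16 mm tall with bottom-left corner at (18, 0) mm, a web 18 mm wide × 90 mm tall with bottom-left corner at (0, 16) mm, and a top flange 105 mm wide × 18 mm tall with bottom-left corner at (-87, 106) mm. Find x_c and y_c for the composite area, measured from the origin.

Part | A | x̄ᵢ | ȳᵢ | A·x̄ᵢ | A·ȳᵢ
bottom flange | 2080.00 | 83.00 | 8.00 | 172640.00 | 16640.00
web | 1620.00 | 9.00 | 61.00 | 14580.00 | 98820.00
top flange | 1890.00 | -34.50 | 115.00 | -65205.00 | 217350.00
Σ | 5590.00 |  |  | 122015.00 | 332810.00
x_c = 122015.00 / 5590.00 = 21.83 mm
y_c = 332810.00 / 5590.00 = 59.54 mm

x_c = 21.83 mm, y_c = 59.54 mm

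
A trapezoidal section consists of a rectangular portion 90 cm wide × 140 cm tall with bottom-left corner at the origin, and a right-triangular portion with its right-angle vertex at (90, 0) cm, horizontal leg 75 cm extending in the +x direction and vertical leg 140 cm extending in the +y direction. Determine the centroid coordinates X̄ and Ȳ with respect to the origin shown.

X̄ = 65.59 cm, Ȳ = 63.14 cm

Part | A | x̄ᵢ | ȳᵢ | A·x̄ᵢ | A·ȳᵢ
rectangular portion | 12600.00 | 45.00 | 70.00 | 567000.00 | 882000.00
triangular portion | 5250.00 | 115.00 | 46.67 | 603750.00 | 245000.00
Σ | 17850.00 |  |  | 1170750.00 | 1127000.00
X̄ = 1170750.00 / 17850.00 = 65.59 cm
Ȳ = 1127000.00 / 17850.00 = 63.14 cm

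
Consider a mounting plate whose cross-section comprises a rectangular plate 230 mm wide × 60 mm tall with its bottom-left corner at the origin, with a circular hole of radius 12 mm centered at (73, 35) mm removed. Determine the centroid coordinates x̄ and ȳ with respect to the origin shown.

plate: A = 230 × 60 = 13800.00, centroid at (115.00, 30.00).
hole: A = −π·12² = -452.39, centroid at (73.00, 35.00).
ΣA = 13347.61 mm²
ΣAx̄ = (13800.00)(115.00) + (-452.39)(73.00) = 1553975.58 mm³
ΣAȳ = (13800.00)(30.00) + (-452.39)(35.00) = 398166.37 mm³
x̄ = 1553975.58 / 13347.61 = 116.42 mm
ȳ = 398166.37 / 13347.61 = 29.83 mm

x̄ = 116.42 mm, ȳ = 29.83 mm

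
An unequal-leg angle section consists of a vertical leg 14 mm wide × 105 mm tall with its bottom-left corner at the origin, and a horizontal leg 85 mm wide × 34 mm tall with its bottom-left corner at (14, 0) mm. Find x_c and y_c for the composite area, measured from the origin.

vertical leg: A = 14 × 105 = 1470.00, centroid at (7.00, 52.50).
horizontal leg: A = 85 × 34 = 2890.00, centroid at (56.50, 17.00).
ΣA = 4360.00 mm²
ΣAx_c = (1470.00)(7.00) + (2890.00)(56.50) = 173575.00 mm³
ΣAy_c = (1470.00)(52.50) + (2890.00)(17.00) = 126305.00 mm³
x_c = 173575.00 / 4360.00 = 39.81 mm
y_c = 126305.00 / 4360.00 = 28.97 mm

x_c = 39.81 mm, y_c = 28.97 mm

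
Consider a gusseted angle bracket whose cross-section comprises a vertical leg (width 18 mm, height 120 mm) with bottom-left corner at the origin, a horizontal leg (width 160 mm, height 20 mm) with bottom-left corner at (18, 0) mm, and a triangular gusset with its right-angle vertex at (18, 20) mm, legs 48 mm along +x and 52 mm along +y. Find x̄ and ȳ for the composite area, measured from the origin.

x̄ = 56.82 mm, ȳ = 31.51 mm

vertical leg: A = 18 × 120 = 2160.00, centroid at (9.00, 60.00).
horizontal leg: A = 160 × 20 = 3200.00, centroid at (98.00, 10.00).
gusset: A = ½·48·52 = 1248.00, centroid at (34.00, 37.33).
ΣA = 6608.00 mm²
ΣAx̄ = (2160.00)(9.00) + (3200.00)(98.00) + (1248.00)(34.00) = 375472.00 mm³
ΣAȳ = (2160.00)(60.00) + (3200.00)(10.00) + (1248.00)(37.33) = 208192.00 mm³
x̄ = 375472.00 / 6608.00 = 56.82 mm
ȳ = 208192.00 / 6608.00 = 31.51 mm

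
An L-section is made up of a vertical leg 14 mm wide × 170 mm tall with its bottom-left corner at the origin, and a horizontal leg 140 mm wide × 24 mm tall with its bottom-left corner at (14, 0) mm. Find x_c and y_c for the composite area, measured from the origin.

x_c = 52.07 mm, y_c = 42.27 mm

vertical leg: A = 14 × 170 = 2380.00, centroid at (7.00, 85.00).
horizontal leg: A = 140 × 24 = 3360.00, centroid at (84.00, 12.00).
ΣA = 5740.00 mm², ΣAx_c = 298900.00 mm³, ΣAy_c = 242620.00 mm³.
x_c = 298900.00/5740.00 = 52.07 mm; y_c = 242620.00/5740.00 = 42.27 mm.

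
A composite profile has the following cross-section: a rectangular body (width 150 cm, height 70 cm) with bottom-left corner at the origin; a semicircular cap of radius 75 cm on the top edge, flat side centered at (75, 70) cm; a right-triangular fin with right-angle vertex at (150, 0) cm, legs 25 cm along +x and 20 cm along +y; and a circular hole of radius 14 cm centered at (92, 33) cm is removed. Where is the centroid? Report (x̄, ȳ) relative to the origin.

rectangular body: A = 150 × 70 = 10500.00, centroid at (75.00, 35.00).
semicircular top: A = ½π·75² = 8835.73, centroid at (75.00, 101.83).
triangular fin: A = ½·25·20 = 250.00, centroid at (158.33, 6.67).
hole: A = −π·14² = -615.75, centroid at (92.00, 33.00).
ΣA = 18969.98 cm², ΣAx̄ = 1433113.83 cm³, ΣAȳ = 1248597.90 cm³.
x̄ = 1433113.83/18969.98 = 75.55 cm; ȳ = 1248597.90/18969.98 = 65.82 cm.

x̄ = 75.55 cm, ȳ = 65.82 cm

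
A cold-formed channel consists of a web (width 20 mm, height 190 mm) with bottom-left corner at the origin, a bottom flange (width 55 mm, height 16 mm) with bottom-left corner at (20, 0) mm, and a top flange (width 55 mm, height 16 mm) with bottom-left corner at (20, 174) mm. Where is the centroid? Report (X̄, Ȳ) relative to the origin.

X̄ = 21.87 mm, Ȳ = 95.00 mm

Part | A | x̄ᵢ | ȳᵢ | A·x̄ᵢ | A·ȳᵢ
web | 3800.00 | 10.00 | 95.00 | 38000.00 | 361000.00
bottom flange | 880.00 | 47.50 | 8.00 | 41800.00 | 7040.00
top flange | 880.00 | 47.50 | 182.00 | 41800.00 | 160160.00
Σ | 5560.00 |  |  | 121600.00 | 528200.00
X̄ = 121600.00 / 5560.00 = 21.87 mm
Ȳ = 528200.00 / 5560.00 = 95.00 mm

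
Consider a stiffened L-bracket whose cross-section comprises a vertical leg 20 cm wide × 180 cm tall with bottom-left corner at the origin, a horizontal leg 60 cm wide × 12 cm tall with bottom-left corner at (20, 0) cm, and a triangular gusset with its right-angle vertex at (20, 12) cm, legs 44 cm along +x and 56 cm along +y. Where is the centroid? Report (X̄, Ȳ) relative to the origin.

X̄ = 20.66 cm, Ȳ = 65.94 cm

vertical leg: A = 20 × 180 = 3600.00, centroid at (10.00, 90.00).
horizontal leg: A = 60 × 12 = 720.00, centroid at (50.00, 6.00).
gusset: A = ½·44·56 = 1232.00, centroid at (34.67, 30.67).
ΣA = 5552.00 cm², ΣAX̄ = 114709.33 cm³, ΣAȲ = 366101.33 cm³.
X̄ = 114709.33/5552.00 = 20.66 cm; Ȳ = 366101.33/5552.00 = 65.94 cm.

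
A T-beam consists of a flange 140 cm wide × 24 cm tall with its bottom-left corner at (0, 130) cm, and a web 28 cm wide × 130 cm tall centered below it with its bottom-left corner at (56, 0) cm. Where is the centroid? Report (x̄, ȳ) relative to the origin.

web: A = 28 × 130 = 3640.00, centroid at (70.00, 65.00).
flange: A = 140 × 24 = 3360.00, centroid at (70.00, 142.00).
ΣA = 7000.00 cm²
ΣAx̄ = (3640.00)(70.00) + (3360.00)(70.00) = 490000.00 cm³
ΣAȳ = (3640.00)(65.00) + (3360.00)(142.00) = 713720.00 cm³
x̄ = 490000.00 / 7000.00 = 70.00 cm
ȳ = 713720.00 / 7000.00 = 101.96 cm

x̄ = 70.00 cm, ȳ = 101.96 cm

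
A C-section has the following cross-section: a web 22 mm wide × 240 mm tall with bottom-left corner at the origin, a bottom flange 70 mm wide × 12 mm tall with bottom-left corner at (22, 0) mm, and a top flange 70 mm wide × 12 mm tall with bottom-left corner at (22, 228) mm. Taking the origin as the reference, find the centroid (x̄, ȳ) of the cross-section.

web: A = 22 × 240 = 5280.00, centroid at (11.00, 120.00).
bottom flange: A = 70 × 12 = 840.00, centroid at (57.00, 6.00).
top flange: A = 70 × 12 = 840.00, centroid at (57.00, 234.00).
ΣA = 6960.00 mm², ΣAx̄ = 153840.00 mm³, ΣAȳ = 835200.00 mm³.
x̄ = 153840.00/6960.00 = 22.10 mm; ȳ = 835200.00/6960.00 = 120.00 mm.

x̄ = 22.10 mm, ȳ = 120.00 mm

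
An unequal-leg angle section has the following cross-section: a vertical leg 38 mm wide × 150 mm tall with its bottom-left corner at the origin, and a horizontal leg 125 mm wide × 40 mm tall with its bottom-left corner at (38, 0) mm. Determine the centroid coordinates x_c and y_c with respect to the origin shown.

Part | A | x̄ᵢ | ȳᵢ | A·x̄ᵢ | A·ȳᵢ
vertical leg | 5700.00 | 19.00 | 75.00 | 108300.00 | 427500.00
horizontal leg | 5000.00 | 100.50 | 20.00 | 502500.00 | 100000.00
Σ | 10700.00 |  |  | 610800.00 | 527500.00
x_c = 610800.00 / 10700.00 = 57.08 mm
y_c = 527500.00 / 10700.00 = 49.30 mm

x_c = 57.08 mm, y_c = 49.30 mm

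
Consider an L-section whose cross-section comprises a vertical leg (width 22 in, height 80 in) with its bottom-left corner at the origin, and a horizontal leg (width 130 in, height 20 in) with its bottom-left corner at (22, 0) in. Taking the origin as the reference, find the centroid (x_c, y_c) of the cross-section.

vertical leg: A = 22 × 80 = 1760.00, centroid at (11.00, 40.00).
horizontal leg: A = 130 × 20 = 2600.00, centroid at (87.00, 10.00).
ΣA = 4360.00 in², ΣAx_c = 245560.00 in³, ΣAy_c = 96400.00 in³.
x_c = 245560.00/4360.00 = 56.32 in; y_c = 96400.00/4360.00 = 22.11 in.

x_c = 56.32 in, y_c = 22.11 in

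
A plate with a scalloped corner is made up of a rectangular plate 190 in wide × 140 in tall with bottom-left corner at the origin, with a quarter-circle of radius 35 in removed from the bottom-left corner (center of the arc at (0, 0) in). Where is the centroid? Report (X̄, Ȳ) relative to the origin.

X̄ = 98.01 in, Ȳ = 72.07 in

plate: A = 190 × 140 = 26600.00, centroid at (95.00, 70.00).
removed quarter-circle: A = −¼π·35² = -962.11, centroid at (14.85, 14.85).
ΣA = 25637.89 in², ΣAX̄ = 2512708.33 in³, ΣAȲ = 1847708.33 in³.
X̄ = 2512708.33/25637.89 = 98.01 in; Ȳ = 1847708.33/25637.89 = 72.07 in.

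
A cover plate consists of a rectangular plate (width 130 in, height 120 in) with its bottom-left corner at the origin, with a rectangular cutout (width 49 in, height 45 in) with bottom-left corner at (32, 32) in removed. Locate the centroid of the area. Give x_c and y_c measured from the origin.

plate: A = 130 × 120 = 15600.00, centroid at (65.00, 60.00).
hole: A = −(49 × 45) = -2205.00, centroid at (56.50, 54.50).
ΣA = 13395.00 in²
ΣAx_c = (15600.00)(65.00) + (-2205.00)(56.50) = 889417.50 in³
ΣAy_c = (15600.00)(60.00) + (-2205.00)(54.50) = 815827.50 in³
x_c = 889417.50 / 13395.00 = 66.40 in
y_c = 815827.50 / 13395.00 = 60.91 in

x_c = 66.40 in, y_c = 60.91 in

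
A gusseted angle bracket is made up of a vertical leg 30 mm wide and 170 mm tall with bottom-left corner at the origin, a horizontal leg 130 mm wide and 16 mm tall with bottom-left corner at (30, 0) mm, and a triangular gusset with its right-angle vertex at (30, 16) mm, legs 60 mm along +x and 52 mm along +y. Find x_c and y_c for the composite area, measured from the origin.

x_c = 40.29 mm, y_c = 57.45 mm

vertical leg: A = 30 × 170 = 5100.00, centroid at (15.00, 85.00).
horizontal leg: A = 130 × 16 = 2080.00, centroid at (95.00, 8.00).
gusset: A = ½·60·52 = 1560.00, centroid at (50.00, 33.33).
ΣA = 8740.00 mm²
ΣAx_c = (5100.00)(15.00) + (2080.00)(95.00) + (1560.00)(50.00) = 352100.00 mm³
ΣAy_c = (5100.00)(85.00) + (2080.00)(8.00) + (1560.00)(33.33) = 502140.00 mm³
x_c = 352100.00 / 8740.00 = 40.29 mm
y_c = 502140.00 / 8740.00 = 57.45 mm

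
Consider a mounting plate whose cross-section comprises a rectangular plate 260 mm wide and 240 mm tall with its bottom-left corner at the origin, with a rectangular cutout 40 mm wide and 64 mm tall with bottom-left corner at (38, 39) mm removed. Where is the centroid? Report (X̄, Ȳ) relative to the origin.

X̄ = 133.08 mm, Ȳ = 122.10 mm

Part | A | x̄ᵢ | ȳᵢ | A·x̄ᵢ | A·ȳᵢ
plate | 62400.00 | 130.00 | 120.00 | 8112000.00 | 7488000.00
hole | -2560.00 | 58.00 | 71.00 | -148480.00 | -181760.00
Σ | 59840.00 |  |  | 7963520.00 | 7306240.00
X̄ = 7963520.00 / 59840.00 = 133.08 mm
Ȳ = 7306240.00 / 59840.00 = 122.10 mm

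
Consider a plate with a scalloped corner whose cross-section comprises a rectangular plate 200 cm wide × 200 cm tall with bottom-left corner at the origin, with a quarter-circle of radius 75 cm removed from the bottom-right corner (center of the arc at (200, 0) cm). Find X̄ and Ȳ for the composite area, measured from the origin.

plate: A = 200 × 200 = 40000.00, centroid at (100.00, 100.00).
removed quarter-circle: A = −¼π·75² = -4417.86, centroid at (168.17, 31.83).
ΣA = 35582.14 cm², ΣAX̄ = 3257052.07 cm³, ΣAȲ = 3859375.00 cm³.
X̄ = 3257052.07/35582.14 = 91.54 cm; Ȳ = 3859375.00/35582.14 = 108.46 cm.

X̄ = 91.54 cm, Ȳ = 108.46 cm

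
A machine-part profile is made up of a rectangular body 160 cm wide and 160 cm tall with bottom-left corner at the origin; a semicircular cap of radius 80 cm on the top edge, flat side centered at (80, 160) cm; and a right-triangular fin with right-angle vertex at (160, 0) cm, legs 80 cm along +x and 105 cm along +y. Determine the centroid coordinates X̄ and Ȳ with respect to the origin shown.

X̄ = 91.24 cm, Ȳ = 104.00 cm

rectangular body: A = 160 × 160 = 25600.00, centroid at (80.00, 80.00).
semicircular top: A = ½π·80² = 10053.10, centroid at (80.00, 193.95).
triangular fin: A = ½·80·105 = 4200.00, centroid at (186.67, 35.00).
ΣA = 39853.10 cm², ΣAX̄ = 3636247.72 cm³, ΣAȲ = 4144828.77 cm³.
X̄ = 3636247.72/39853.10 = 91.24 cm; Ȳ = 4144828.77/39853.10 = 104.00 cm.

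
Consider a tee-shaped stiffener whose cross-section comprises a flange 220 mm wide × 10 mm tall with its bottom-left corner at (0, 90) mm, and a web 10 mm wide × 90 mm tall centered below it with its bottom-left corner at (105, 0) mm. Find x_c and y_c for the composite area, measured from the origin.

x_c = 110.00 mm, y_c = 80.48 mm

web: A = 10 × 90 = 900.00, centroid at (110.00, 45.00).
flange: A = 220 × 10 = 2200.00, centroid at (110.00, 95.00).
ΣA = 3100.00 mm²
ΣAx_c = (900.00)(110.00) + (2200.00)(110.00) = 341000.00 mm³
ΣAy_c = (900.00)(45.00) + (2200.00)(95.00) = 249500.00 mm³
x_c = 341000.00 / 3100.00 = 110.00 mm
y_c = 249500.00 / 3100.00 = 80.48 mm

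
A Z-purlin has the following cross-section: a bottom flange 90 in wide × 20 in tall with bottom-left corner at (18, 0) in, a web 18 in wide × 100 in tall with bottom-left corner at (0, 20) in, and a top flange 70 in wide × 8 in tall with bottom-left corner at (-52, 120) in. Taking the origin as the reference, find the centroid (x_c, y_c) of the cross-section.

bottom flange: A = 90 × 20 = 1800.00, centroid at (63.00, 10.00).
web: A = 18 × 100 = 1800.00, centroid at (9.00, 70.00).
top flange: A = 70 × 8 = 560.00, centroid at (-17.00, 124.00).
ΣA = 4160.00 in²
ΣAx_c = (1800.00)(63.00) + (1800.00)(9.00) + (560.00)(-17.00) = 120080.00 in³
ΣAy_c = (1800.00)(10.00) + (1800.00)(70.00) + (560.00)(124.00) = 213440.00 in³
x_c = 120080.00 / 4160.00 = 28.87 in
y_c = 213440.00 / 4160.00 = 51.31 in

x_c = 28.87 in, y_c = 51.31 in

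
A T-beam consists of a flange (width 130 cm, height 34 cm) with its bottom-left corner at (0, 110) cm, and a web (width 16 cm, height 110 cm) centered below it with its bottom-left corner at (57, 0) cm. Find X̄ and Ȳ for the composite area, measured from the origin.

X̄ = 65.00 cm, Ȳ = 106.50 cm

web: A = 16 × 110 = 1760.00, centroid at (65.00, 55.00).
flange: A = 130 × 34 = 4420.00, centroid at (65.00, 127.00).
ΣA = 6180.00 cm²
ΣAX̄ = (1760.00)(65.00) + (4420.00)(65.00) = 401700.00 cm³
ΣAȲ = (1760.00)(55.00) + (4420.00)(127.00) = 658140.00 cm³
X̄ = 401700.00 / 6180.00 = 65.00 cm
Ȳ = 658140.00 / 6180.00 = 106.50 cm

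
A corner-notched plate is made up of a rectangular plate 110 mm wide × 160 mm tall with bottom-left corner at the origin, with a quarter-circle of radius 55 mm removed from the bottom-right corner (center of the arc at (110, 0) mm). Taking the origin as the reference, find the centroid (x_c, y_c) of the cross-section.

Part | A | x̄ᵢ | ȳᵢ | A·x̄ᵢ | A·ȳᵢ
plate | 17600.00 | 55.00 | 80.00 | 968000.00 | 1408000.00
removed quarter-circle | -2375.83 | 86.66 | 23.34 | -205882.91 | -55458.33
Σ | 15224.17 |  |  | 762117.09 | 1352541.67
x_c = 762117.09 / 15224.17 = 50.06 mm
y_c = 1352541.67 / 15224.17 = 88.84 mm

x_c = 50.06 mm, y_c = 88.84 mm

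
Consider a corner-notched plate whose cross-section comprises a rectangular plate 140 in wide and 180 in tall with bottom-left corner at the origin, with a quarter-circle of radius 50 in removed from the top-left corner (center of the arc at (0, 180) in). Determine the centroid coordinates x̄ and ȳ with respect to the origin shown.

x̄ = 74.12 in, ȳ = 84.19 in

plate: A = 140 × 180 = 25200.00, centroid at (70.00, 90.00).
removed quarter-circle: A = −¼π·50² = -1963.50, centroid at (21.22, 158.78).
ΣA = 23236.50 in²
ΣAx̄ = (25200.00)(70.00) + (-1963.50)(21.22) = 1722333.33 in³
ΣAȳ = (25200.00)(90.00) + (-1963.50)(158.78) = 1956237.49 in³
x̄ = 1722333.33 / 23236.50 = 74.12 in
ȳ = 1956237.49 / 23236.50 = 84.19 in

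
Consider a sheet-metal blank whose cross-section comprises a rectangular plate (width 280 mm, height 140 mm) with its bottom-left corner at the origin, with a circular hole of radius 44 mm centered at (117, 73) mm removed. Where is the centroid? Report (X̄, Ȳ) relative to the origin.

X̄ = 144.22 mm, Ȳ = 69.45 mm

plate: A = 280 × 140 = 39200.00, centroid at (140.00, 70.00).
hole: A = −π·44² = -6082.12, centroid at (117.00, 73.00).
ΣA = 33117.88 mm², ΣAX̄ = 4776391.56 mm³, ΣAȲ = 2300004.99 mm³.
X̄ = 4776391.56/33117.88 = 144.22 mm; Ȳ = 2300004.99/33117.88 = 69.45 mm.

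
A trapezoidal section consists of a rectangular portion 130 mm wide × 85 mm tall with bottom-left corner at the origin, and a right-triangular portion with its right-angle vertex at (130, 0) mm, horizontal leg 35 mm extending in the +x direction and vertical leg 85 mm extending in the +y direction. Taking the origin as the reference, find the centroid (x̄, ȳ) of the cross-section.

x̄ = 74.10 mm, ȳ = 40.82 mm

rectangular portion: A = 130 × 85 = 11050.00, centroid at (65.00, 42.50).
triangular portion: A = ½·35·85 = 1487.50, centroid at (141.67, 28.33).
ΣA = 12537.50 mm², ΣAx̄ = 928979.17 mm³, ΣAȳ = 511770.83 mm³.
x̄ = 928979.17/12537.50 = 74.10 mm; ȳ = 511770.83/12537.50 = 40.82 mm.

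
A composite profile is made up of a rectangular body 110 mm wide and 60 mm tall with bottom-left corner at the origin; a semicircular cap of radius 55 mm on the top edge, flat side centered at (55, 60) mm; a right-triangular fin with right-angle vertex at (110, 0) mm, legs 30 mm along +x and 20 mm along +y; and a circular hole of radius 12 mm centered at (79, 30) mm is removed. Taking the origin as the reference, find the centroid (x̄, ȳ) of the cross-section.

rectangular body: A = 110 × 60 = 6600.00, centroid at (55.00, 30.00).
semicircular top: A = ½π·55² = 4751.66, centroid at (55.00, 83.34).
triangular fin: A = ½·30·20 = 300.00, centroid at (120.00, 6.67).
hole: A = −π·12² = -452.39, centroid at (79.00, 30.00).
ΣA = 11199.27 mm²
ΣAx̄ = (6600.00)(55.00) + (4751.66)(55.00) + (300.00)(120.00) + (-452.39)(79.00) = 624602.48 mm³
ΣAȳ = (6600.00)(30.00) + (4751.66)(83.34) + (300.00)(6.67) + (-452.39)(30.00) = 582444.52 mm³
x̄ = 624602.48 / 11199.27 = 55.77 mm
ȳ = 582444.52 / 11199.27 = 52.01 mm

x̄ = 55.77 mm, ȳ = 52.01 mm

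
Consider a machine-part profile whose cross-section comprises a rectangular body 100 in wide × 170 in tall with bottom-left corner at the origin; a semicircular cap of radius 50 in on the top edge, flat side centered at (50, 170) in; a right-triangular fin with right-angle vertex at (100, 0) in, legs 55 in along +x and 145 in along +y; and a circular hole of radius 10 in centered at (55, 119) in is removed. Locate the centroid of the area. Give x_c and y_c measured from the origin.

rectangular body: A = 100 × 170 = 17000.00, centroid at (50.00, 85.00).
semicircular top: A = ½π·50² = 3926.99, centroid at (50.00, 191.22).
triangular fin: A = ½·55·145 = 3987.50, centroid at (118.33, 48.33).
hole: A = −π·10² = -314.16, centroid at (55.00, 119.00).
ΣA = 24600.33 in²
ΣAx_c = (17000.00)(50.00) + (3926.99)(50.00) + (3987.50)(118.33) + (-314.16)(55.00) = 1500924.95 in³
ΣAy_c = (17000.00)(85.00) + (3926.99)(191.22) + (3987.50)(48.33) + (-314.16)(119.00) = 2351265.99 in³
x_c = 1500924.95 / 24600.33 = 61.01 in
y_c = 2351265.99 / 24600.33 = 95.58 in

x_c = 61.01 in, y_c = 95.58 in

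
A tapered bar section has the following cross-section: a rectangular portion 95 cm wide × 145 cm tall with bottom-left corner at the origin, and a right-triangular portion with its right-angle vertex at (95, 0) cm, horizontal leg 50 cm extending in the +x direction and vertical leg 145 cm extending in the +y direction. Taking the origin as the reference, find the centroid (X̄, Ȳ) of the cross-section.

rectangular portion: A = 95 × 145 = 13775.00, centroid at (47.50, 72.50).
triangular portion: A = ½·50·145 = 3625.00, centroid at (111.67, 48.33).
ΣA = 17400.00 cm², ΣAX̄ = 1059104.17 cm³, ΣAȲ = 1173895.83 cm³.
X̄ = 1059104.17/17400.00 = 60.87 cm; Ȳ = 1173895.83/17400.00 = 67.47 cm.

X̄ = 60.87 cm, Ȳ = 67.47 cm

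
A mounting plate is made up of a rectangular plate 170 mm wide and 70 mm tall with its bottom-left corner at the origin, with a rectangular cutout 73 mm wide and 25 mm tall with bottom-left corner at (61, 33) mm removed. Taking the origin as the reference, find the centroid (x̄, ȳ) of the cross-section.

x̄ = 82.74 mm, ȳ = 33.10 mm

plate: A = 170 × 70 = 11900.00, centroid at (85.00, 35.00).
hole: A = −(73 × 25) = -1825.00, centroid at (97.50, 45.50).
ΣA = 10075.00 mm², ΣAx̄ = 833562.50 mm³, ΣAȳ = 333462.50 mm³.
x̄ = 833562.50/10075.00 = 82.74 mm; ȳ = 333462.50/10075.00 = 33.10 mm.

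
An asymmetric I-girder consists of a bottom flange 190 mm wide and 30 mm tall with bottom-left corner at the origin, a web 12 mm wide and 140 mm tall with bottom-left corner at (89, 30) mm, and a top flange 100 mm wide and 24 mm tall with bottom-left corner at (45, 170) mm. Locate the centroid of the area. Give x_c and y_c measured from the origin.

x_c = 95.00 mm, y_c = 70.58 mm

Part | A | x̄ᵢ | ȳᵢ | A·x̄ᵢ | A·ȳᵢ
bottom flange | 5700.00 | 95.00 | 15.00 | 541500.00 | 85500.00
web | 1680.00 | 95.00 | 100.00 | 159600.00 | 168000.00
top flange | 2400.00 | 95.00 | 182.00 | 228000.00 | 436800.00
Σ | 9780.00 |  |  | 929100.00 | 690300.00
x_c = 929100.00 / 9780.00 = 95.00 mm
y_c = 690300.00 / 9780.00 = 70.58 mm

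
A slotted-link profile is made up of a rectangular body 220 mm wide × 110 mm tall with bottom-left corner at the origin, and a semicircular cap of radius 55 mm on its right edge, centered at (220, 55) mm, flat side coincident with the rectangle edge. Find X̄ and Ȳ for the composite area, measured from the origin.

X̄ = 131.88 mm, Ȳ = 55.00 mm

Part | A | x̄ᵢ | ȳᵢ | A·x̄ᵢ | A·ȳᵢ
rectangular body | 24200.00 | 110.00 | 55.00 | 2662000.00 | 1331000.00
semicircular end | 4751.66 | 243.34 | 55.00 | 1156281.62 | 261341.24
Σ | 28951.66 |  |  | 3818281.62 | 1592341.24
X̄ = 3818281.62 / 28951.66 = 131.88 mm
Ȳ = 1592341.24 / 28951.66 = 55.00 mm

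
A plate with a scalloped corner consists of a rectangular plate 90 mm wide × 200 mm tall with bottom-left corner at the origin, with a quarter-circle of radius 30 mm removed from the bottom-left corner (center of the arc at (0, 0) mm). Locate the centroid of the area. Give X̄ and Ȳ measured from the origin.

plate: A = 90 × 200 = 18000.00, centroid at (45.00, 100.00).
removed quarter-circle: A = −¼π·30² = -706.86, centroid at (12.73, 12.73).
ΣA = 17293.14 mm², ΣAX̄ = 801000.00 mm³, ΣAȲ = 1791000.00 mm³.
X̄ = 801000.00/17293.14 = 46.32 mm; Ȳ = 1791000.00/17293.14 = 103.57 mm.

X̄ = 46.32 mm, Ȳ = 103.57 mm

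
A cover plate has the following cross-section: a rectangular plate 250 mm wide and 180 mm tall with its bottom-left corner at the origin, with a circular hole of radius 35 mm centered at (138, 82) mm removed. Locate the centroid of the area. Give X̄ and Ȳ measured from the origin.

plate: A = 250 × 180 = 45000.00, centroid at (125.00, 90.00).
hole: A = −π·35² = -3848.45, centroid at (138.00, 82.00).
ΣA = 41151.55 mm²
ΣAX̄ = (45000.00)(125.00) + (-3848.45)(138.00) = 5093913.76 mm³
ΣAȲ = (45000.00)(90.00) + (-3848.45)(82.00) = 3734427.02 mm³
X̄ = 5093913.76 / 41151.55 = 123.78 mm
Ȳ = 3734427.02 / 41151.55 = 90.75 mm

X̄ = 123.78 mm, Ȳ = 90.75 mm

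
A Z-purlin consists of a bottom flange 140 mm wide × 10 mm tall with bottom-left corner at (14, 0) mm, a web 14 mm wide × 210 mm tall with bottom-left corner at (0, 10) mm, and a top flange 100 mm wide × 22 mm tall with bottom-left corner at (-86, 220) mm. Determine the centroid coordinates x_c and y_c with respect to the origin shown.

Part | A | x̄ᵢ | ȳᵢ | A·x̄ᵢ | A·ȳᵢ
bottom flange | 1400.00 | 84.00 | 5.00 | 117600.00 | 7000.00
web | 2940.00 | 7.00 | 115.00 | 20580.00 | 338100.00
top flange | 2200.00 | -36.00 | 231.00 | -79200.00 | 508200.00
Σ | 6540.00 |  |  | 58980.00 | 853300.00
x_c = 58980.00 / 6540.00 = 9.02 mm
y_c = 853300.00 / 6540.00 = 130.47 mm

x_c = 9.02 mm, y_c = 130.47 mm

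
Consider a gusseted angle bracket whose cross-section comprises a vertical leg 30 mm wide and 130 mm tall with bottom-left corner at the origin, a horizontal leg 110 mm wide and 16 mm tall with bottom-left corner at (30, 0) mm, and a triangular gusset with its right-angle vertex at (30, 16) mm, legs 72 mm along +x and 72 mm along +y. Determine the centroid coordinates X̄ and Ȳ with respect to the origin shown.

X̄ = 42.18 mm, Ȳ = 44.99 mm

vertical leg: A = 30 × 130 = 3900.00, centroid at (15.00, 65.00).
horizontal leg: A = 110 × 16 = 1760.00, centroid at (85.00, 8.00).
gusset: A = ½·72·72 = 2592.00, centroid at (54.00, 40.00).
ΣA = 8252.00 mm²
ΣAX̄ = (3900.00)(15.00) + (1760.00)(85.00) + (2592.00)(54.00) = 348068.00 mm³
ΣAȲ = (3900.00)(65.00) + (1760.00)(8.00) + (2592.00)(40.00) = 371260.00 mm³
X̄ = 348068.00 / 8252.00 = 42.18 mm
Ȳ = 371260.00 / 8252.00 = 44.99 mm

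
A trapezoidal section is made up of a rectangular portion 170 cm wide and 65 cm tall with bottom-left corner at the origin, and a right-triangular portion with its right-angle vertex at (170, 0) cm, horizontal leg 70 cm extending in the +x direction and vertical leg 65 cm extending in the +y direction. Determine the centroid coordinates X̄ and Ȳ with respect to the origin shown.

rectangular portion: A = 170 × 65 = 11050.00, centroid at (85.00, 32.50).
triangular portion: A = ½·70·65 = 2275.00, centroid at (193.33, 21.67).
ΣA = 13325.00 cm², ΣAX̄ = 1379083.33 cm³, ΣAȲ = 408416.67 cm³.
X̄ = 1379083.33/13325.00 = 103.50 cm; Ȳ = 408416.67/13325.00 = 30.65 cm.

X̄ = 103.50 cm, Ȳ = 30.65 cm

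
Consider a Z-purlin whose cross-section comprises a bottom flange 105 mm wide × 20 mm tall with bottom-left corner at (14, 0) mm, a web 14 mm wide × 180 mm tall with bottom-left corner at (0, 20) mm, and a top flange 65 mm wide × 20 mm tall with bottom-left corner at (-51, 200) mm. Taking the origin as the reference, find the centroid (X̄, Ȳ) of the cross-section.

X̄ = 22.51 mm, Ȳ = 96.49 mm

bottom flange: A = 105 × 20 = 2100.00, centroid at (66.50, 10.00).
web: A = 14 × 180 = 2520.00, centroid at (7.00, 110.00).
top flange: A = 65 × 20 = 1300.00, centroid at (-18.50, 210.00).
ΣA = 5920.00 mm², ΣAX̄ = 133240.00 mm³, ΣAȲ = 571200.00 mm³.
X̄ = 133240.00/5920.00 = 22.51 mm; Ȳ = 571200.00/5920.00 = 96.49 mm.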